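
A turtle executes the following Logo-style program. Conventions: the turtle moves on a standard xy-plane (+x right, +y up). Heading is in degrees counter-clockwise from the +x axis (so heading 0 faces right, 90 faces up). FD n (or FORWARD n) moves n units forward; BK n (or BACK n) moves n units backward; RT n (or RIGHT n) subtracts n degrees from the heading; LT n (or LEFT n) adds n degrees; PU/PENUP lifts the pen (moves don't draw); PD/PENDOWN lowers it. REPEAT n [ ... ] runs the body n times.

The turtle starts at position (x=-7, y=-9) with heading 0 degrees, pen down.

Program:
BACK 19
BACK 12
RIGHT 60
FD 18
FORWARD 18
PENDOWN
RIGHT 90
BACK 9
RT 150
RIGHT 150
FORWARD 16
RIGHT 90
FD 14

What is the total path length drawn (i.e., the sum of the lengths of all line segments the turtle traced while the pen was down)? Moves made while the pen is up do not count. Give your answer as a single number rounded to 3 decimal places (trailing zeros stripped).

Executing turtle program step by step:
Start: pos=(-7,-9), heading=0, pen down
BK 19: (-7,-9) -> (-26,-9) [heading=0, draw]
BK 12: (-26,-9) -> (-38,-9) [heading=0, draw]
RT 60: heading 0 -> 300
FD 18: (-38,-9) -> (-29,-24.588) [heading=300, draw]
FD 18: (-29,-24.588) -> (-20,-40.177) [heading=300, draw]
PD: pen down
RT 90: heading 300 -> 210
BK 9: (-20,-40.177) -> (-12.206,-35.677) [heading=210, draw]
RT 150: heading 210 -> 60
RT 150: heading 60 -> 270
FD 16: (-12.206,-35.677) -> (-12.206,-51.677) [heading=270, draw]
RT 90: heading 270 -> 180
FD 14: (-12.206,-51.677) -> (-26.206,-51.677) [heading=180, draw]
Final: pos=(-26.206,-51.677), heading=180, 7 segment(s) drawn

Segment lengths:
  seg 1: (-7,-9) -> (-26,-9), length = 19
  seg 2: (-26,-9) -> (-38,-9), length = 12
  seg 3: (-38,-9) -> (-29,-24.588), length = 18
  seg 4: (-29,-24.588) -> (-20,-40.177), length = 18
  seg 5: (-20,-40.177) -> (-12.206,-35.677), length = 9
  seg 6: (-12.206,-35.677) -> (-12.206,-51.677), length = 16
  seg 7: (-12.206,-51.677) -> (-26.206,-51.677), length = 14
Total = 106

Answer: 106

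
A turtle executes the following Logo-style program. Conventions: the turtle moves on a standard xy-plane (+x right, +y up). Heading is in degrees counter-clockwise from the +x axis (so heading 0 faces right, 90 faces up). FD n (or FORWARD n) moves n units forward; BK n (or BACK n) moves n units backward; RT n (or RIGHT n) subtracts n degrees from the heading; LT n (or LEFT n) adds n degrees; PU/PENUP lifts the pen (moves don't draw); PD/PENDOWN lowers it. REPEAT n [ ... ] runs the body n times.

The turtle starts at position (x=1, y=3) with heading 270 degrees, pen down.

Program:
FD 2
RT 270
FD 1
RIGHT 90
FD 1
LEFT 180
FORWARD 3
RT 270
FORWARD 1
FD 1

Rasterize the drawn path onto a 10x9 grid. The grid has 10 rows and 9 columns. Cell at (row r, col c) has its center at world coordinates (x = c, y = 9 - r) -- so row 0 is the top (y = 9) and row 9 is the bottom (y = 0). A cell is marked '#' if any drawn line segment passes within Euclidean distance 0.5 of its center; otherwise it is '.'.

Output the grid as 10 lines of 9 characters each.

Answer: .........
.........
.........
.........
.........
.........
###......
.##......
.##......
..#......

Derivation:
Segment 0: (1,3) -> (1,1)
Segment 1: (1,1) -> (2,1)
Segment 2: (2,1) -> (2,0)
Segment 3: (2,0) -> (2,3)
Segment 4: (2,3) -> (1,3)
Segment 5: (1,3) -> (-0,3)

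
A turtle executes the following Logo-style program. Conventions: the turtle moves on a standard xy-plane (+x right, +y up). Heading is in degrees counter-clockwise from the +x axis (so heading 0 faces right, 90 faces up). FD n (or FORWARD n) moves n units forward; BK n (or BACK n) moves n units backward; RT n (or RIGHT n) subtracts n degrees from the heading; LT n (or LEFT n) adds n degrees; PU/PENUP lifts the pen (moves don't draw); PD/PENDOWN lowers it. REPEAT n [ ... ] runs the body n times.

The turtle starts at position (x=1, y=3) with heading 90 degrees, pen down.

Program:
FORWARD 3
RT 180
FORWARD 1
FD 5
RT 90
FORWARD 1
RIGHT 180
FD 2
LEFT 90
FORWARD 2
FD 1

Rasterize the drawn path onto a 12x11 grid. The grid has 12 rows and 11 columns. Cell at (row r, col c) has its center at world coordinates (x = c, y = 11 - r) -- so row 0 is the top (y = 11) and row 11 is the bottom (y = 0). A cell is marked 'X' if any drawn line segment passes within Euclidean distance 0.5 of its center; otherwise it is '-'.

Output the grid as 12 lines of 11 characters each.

Segment 0: (1,3) -> (1,6)
Segment 1: (1,6) -> (1,5)
Segment 2: (1,5) -> (1,0)
Segment 3: (1,0) -> (0,-0)
Segment 4: (0,-0) -> (2,0)
Segment 5: (2,0) -> (2,2)
Segment 6: (2,2) -> (2,3)

Answer: -----------
-----------
-----------
-----------
-----------
-X---------
-X---------
-X---------
-XX--------
-XX--------
-XX--------
XXX--------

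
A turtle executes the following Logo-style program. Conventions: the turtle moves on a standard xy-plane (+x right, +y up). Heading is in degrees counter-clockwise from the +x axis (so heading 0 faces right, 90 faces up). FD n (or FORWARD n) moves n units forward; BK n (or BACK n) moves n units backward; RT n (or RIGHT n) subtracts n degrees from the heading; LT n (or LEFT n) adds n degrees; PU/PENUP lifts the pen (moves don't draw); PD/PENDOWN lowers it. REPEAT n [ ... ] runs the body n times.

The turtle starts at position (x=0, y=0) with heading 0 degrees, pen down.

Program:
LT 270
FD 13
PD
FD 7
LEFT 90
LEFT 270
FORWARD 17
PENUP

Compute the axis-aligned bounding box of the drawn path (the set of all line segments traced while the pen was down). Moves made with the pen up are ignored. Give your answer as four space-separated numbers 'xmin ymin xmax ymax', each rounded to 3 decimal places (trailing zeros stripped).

Executing turtle program step by step:
Start: pos=(0,0), heading=0, pen down
LT 270: heading 0 -> 270
FD 13: (0,0) -> (0,-13) [heading=270, draw]
PD: pen down
FD 7: (0,-13) -> (0,-20) [heading=270, draw]
LT 90: heading 270 -> 0
LT 270: heading 0 -> 270
FD 17: (0,-20) -> (0,-37) [heading=270, draw]
PU: pen up
Final: pos=(0,-37), heading=270, 3 segment(s) drawn

Segment endpoints: x in {0, 0, 0, 0}, y in {-37, -20, -13, 0}
xmin=0, ymin=-37, xmax=0, ymax=0

Answer: 0 -37 0 0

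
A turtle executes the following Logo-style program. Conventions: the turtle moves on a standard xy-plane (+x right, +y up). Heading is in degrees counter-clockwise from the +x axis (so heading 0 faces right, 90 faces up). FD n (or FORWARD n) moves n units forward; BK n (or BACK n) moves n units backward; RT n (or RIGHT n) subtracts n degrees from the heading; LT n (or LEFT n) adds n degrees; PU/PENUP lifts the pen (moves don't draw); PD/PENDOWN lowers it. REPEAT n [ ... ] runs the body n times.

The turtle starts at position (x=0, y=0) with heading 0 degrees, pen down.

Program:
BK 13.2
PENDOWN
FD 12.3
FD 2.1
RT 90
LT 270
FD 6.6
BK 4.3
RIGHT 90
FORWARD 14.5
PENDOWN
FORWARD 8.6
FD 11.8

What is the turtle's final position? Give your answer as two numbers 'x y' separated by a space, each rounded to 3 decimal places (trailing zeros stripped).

Answer: -1.1 34.9

Derivation:
Executing turtle program step by step:
Start: pos=(0,0), heading=0, pen down
BK 13.2: (0,0) -> (-13.2,0) [heading=0, draw]
PD: pen down
FD 12.3: (-13.2,0) -> (-0.9,0) [heading=0, draw]
FD 2.1: (-0.9,0) -> (1.2,0) [heading=0, draw]
RT 90: heading 0 -> 270
LT 270: heading 270 -> 180
FD 6.6: (1.2,0) -> (-5.4,0) [heading=180, draw]
BK 4.3: (-5.4,0) -> (-1.1,0) [heading=180, draw]
RT 90: heading 180 -> 90
FD 14.5: (-1.1,0) -> (-1.1,14.5) [heading=90, draw]
PD: pen down
FD 8.6: (-1.1,14.5) -> (-1.1,23.1) [heading=90, draw]
FD 11.8: (-1.1,23.1) -> (-1.1,34.9) [heading=90, draw]
Final: pos=(-1.1,34.9), heading=90, 8 segment(s) drawn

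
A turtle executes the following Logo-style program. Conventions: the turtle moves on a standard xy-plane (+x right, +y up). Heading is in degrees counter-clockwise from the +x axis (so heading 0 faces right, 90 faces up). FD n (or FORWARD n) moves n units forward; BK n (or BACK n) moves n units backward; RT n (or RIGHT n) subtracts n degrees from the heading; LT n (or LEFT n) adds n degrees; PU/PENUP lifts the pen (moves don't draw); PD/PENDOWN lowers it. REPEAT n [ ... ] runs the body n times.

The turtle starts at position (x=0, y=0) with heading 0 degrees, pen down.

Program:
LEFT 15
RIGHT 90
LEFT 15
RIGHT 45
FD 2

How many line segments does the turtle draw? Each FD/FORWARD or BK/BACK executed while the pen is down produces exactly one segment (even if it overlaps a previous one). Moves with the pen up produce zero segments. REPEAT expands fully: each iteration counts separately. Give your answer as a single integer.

Answer: 1

Derivation:
Executing turtle program step by step:
Start: pos=(0,0), heading=0, pen down
LT 15: heading 0 -> 15
RT 90: heading 15 -> 285
LT 15: heading 285 -> 300
RT 45: heading 300 -> 255
FD 2: (0,0) -> (-0.518,-1.932) [heading=255, draw]
Final: pos=(-0.518,-1.932), heading=255, 1 segment(s) drawn
Segments drawn: 1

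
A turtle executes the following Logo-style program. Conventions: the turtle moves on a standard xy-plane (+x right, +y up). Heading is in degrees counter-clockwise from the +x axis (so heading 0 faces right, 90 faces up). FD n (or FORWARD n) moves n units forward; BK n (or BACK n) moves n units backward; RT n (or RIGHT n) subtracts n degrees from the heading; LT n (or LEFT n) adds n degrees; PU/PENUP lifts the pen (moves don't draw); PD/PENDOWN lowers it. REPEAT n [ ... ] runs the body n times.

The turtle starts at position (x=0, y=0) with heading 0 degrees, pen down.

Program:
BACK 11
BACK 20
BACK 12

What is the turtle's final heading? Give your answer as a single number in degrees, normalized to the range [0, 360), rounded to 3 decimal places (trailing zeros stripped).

Answer: 0

Derivation:
Executing turtle program step by step:
Start: pos=(0,0), heading=0, pen down
BK 11: (0,0) -> (-11,0) [heading=0, draw]
BK 20: (-11,0) -> (-31,0) [heading=0, draw]
BK 12: (-31,0) -> (-43,0) [heading=0, draw]
Final: pos=(-43,0), heading=0, 3 segment(s) drawn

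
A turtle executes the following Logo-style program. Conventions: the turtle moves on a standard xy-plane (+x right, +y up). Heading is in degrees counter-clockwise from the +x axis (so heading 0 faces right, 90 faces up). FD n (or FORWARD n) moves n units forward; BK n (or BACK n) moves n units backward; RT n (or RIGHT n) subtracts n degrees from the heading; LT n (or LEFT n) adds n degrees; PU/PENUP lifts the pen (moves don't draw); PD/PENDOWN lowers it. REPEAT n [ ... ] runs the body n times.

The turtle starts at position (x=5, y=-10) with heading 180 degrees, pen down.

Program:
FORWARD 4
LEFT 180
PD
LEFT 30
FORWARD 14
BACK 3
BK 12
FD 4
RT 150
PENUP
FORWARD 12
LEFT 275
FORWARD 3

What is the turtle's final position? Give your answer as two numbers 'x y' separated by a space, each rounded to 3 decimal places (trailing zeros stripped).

Answer: -5.121 -17.624

Derivation:
Executing turtle program step by step:
Start: pos=(5,-10), heading=180, pen down
FD 4: (5,-10) -> (1,-10) [heading=180, draw]
LT 180: heading 180 -> 0
PD: pen down
LT 30: heading 0 -> 30
FD 14: (1,-10) -> (13.124,-3) [heading=30, draw]
BK 3: (13.124,-3) -> (10.526,-4.5) [heading=30, draw]
BK 12: (10.526,-4.5) -> (0.134,-10.5) [heading=30, draw]
FD 4: (0.134,-10.5) -> (3.598,-8.5) [heading=30, draw]
RT 150: heading 30 -> 240
PU: pen up
FD 12: (3.598,-8.5) -> (-2.402,-18.892) [heading=240, move]
LT 275: heading 240 -> 155
FD 3: (-2.402,-18.892) -> (-5.121,-17.624) [heading=155, move]
Final: pos=(-5.121,-17.624), heading=155, 5 segment(s) drawn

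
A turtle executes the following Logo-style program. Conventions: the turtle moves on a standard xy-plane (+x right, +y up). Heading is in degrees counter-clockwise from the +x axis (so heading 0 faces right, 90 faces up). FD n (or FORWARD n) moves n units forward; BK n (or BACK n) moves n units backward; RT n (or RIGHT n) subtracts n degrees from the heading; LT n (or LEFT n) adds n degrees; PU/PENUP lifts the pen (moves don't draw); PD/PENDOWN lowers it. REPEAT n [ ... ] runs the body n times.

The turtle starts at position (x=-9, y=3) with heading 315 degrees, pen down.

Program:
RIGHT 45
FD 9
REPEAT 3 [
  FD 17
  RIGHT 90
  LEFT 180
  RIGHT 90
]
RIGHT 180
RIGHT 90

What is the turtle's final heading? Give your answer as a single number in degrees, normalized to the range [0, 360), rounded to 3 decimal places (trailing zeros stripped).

Executing turtle program step by step:
Start: pos=(-9,3), heading=315, pen down
RT 45: heading 315 -> 270
FD 9: (-9,3) -> (-9,-6) [heading=270, draw]
REPEAT 3 [
  -- iteration 1/3 --
  FD 17: (-9,-6) -> (-9,-23) [heading=270, draw]
  RT 90: heading 270 -> 180
  LT 180: heading 180 -> 0
  RT 90: heading 0 -> 270
  -- iteration 2/3 --
  FD 17: (-9,-23) -> (-9,-40) [heading=270, draw]
  RT 90: heading 270 -> 180
  LT 180: heading 180 -> 0
  RT 90: heading 0 -> 270
  -- iteration 3/3 --
  FD 17: (-9,-40) -> (-9,-57) [heading=270, draw]
  RT 90: heading 270 -> 180
  LT 180: heading 180 -> 0
  RT 90: heading 0 -> 270
]
RT 180: heading 270 -> 90
RT 90: heading 90 -> 0
Final: pos=(-9,-57), heading=0, 4 segment(s) drawn

Answer: 0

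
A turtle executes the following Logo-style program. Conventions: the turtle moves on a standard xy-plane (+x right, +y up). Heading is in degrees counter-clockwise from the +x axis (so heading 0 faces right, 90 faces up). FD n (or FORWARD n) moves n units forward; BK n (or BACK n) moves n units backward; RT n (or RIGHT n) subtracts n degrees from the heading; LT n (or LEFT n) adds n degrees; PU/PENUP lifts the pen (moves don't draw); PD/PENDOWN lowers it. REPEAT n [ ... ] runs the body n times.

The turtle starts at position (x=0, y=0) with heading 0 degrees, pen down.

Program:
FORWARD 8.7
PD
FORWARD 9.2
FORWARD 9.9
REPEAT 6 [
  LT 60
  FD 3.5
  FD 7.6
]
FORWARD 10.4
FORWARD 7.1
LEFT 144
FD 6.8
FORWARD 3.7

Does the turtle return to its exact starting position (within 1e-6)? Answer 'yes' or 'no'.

Answer: no

Derivation:
Executing turtle program step by step:
Start: pos=(0,0), heading=0, pen down
FD 8.7: (0,0) -> (8.7,0) [heading=0, draw]
PD: pen down
FD 9.2: (8.7,0) -> (17.9,0) [heading=0, draw]
FD 9.9: (17.9,0) -> (27.8,0) [heading=0, draw]
REPEAT 6 [
  -- iteration 1/6 --
  LT 60: heading 0 -> 60
  FD 3.5: (27.8,0) -> (29.55,3.031) [heading=60, draw]
  FD 7.6: (29.55,3.031) -> (33.35,9.613) [heading=60, draw]
  -- iteration 2/6 --
  LT 60: heading 60 -> 120
  FD 3.5: (33.35,9.613) -> (31.6,12.644) [heading=120, draw]
  FD 7.6: (31.6,12.644) -> (27.8,19.226) [heading=120, draw]
  -- iteration 3/6 --
  LT 60: heading 120 -> 180
  FD 3.5: (27.8,19.226) -> (24.3,19.226) [heading=180, draw]
  FD 7.6: (24.3,19.226) -> (16.7,19.226) [heading=180, draw]
  -- iteration 4/6 --
  LT 60: heading 180 -> 240
  FD 3.5: (16.7,19.226) -> (14.95,16.195) [heading=240, draw]
  FD 7.6: (14.95,16.195) -> (11.15,9.613) [heading=240, draw]
  -- iteration 5/6 --
  LT 60: heading 240 -> 300
  FD 3.5: (11.15,9.613) -> (12.9,6.582) [heading=300, draw]
  FD 7.6: (12.9,6.582) -> (16.7,0) [heading=300, draw]
  -- iteration 6/6 --
  LT 60: heading 300 -> 0
  FD 3.5: (16.7,0) -> (20.2,0) [heading=0, draw]
  FD 7.6: (20.2,0) -> (27.8,0) [heading=0, draw]
]
FD 10.4: (27.8,0) -> (38.2,0) [heading=0, draw]
FD 7.1: (38.2,0) -> (45.3,0) [heading=0, draw]
LT 144: heading 0 -> 144
FD 6.8: (45.3,0) -> (39.799,3.997) [heading=144, draw]
FD 3.7: (39.799,3.997) -> (36.805,6.172) [heading=144, draw]
Final: pos=(36.805,6.172), heading=144, 19 segment(s) drawn

Start position: (0, 0)
Final position: (36.805, 6.172)
Distance = 37.319; >= 1e-6 -> NOT closed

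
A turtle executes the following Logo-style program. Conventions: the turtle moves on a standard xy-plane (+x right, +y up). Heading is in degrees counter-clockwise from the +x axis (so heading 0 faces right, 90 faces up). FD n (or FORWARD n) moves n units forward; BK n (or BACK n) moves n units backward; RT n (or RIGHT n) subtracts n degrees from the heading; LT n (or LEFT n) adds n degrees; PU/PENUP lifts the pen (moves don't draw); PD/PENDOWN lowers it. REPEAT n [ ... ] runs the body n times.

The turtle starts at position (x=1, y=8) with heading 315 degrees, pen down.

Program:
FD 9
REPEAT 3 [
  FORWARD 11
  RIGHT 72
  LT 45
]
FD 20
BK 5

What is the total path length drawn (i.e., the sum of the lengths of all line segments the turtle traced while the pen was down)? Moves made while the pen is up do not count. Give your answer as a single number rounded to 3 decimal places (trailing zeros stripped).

Executing turtle program step by step:
Start: pos=(1,8), heading=315, pen down
FD 9: (1,8) -> (7.364,1.636) [heading=315, draw]
REPEAT 3 [
  -- iteration 1/3 --
  FD 11: (7.364,1.636) -> (15.142,-6.142) [heading=315, draw]
  RT 72: heading 315 -> 243
  LT 45: heading 243 -> 288
  -- iteration 2/3 --
  FD 11: (15.142,-6.142) -> (18.541,-16.604) [heading=288, draw]
  RT 72: heading 288 -> 216
  LT 45: heading 216 -> 261
  -- iteration 3/3 --
  FD 11: (18.541,-16.604) -> (16.821,-27.468) [heading=261, draw]
  RT 72: heading 261 -> 189
  LT 45: heading 189 -> 234
]
FD 20: (16.821,-27.468) -> (5.065,-43.649) [heading=234, draw]
BK 5: (5.065,-43.649) -> (8.004,-39.604) [heading=234, draw]
Final: pos=(8.004,-39.604), heading=234, 6 segment(s) drawn

Segment lengths:
  seg 1: (1,8) -> (7.364,1.636), length = 9
  seg 2: (7.364,1.636) -> (15.142,-6.142), length = 11
  seg 3: (15.142,-6.142) -> (18.541,-16.604), length = 11
  seg 4: (18.541,-16.604) -> (16.821,-27.468), length = 11
  seg 5: (16.821,-27.468) -> (5.065,-43.649), length = 20
  seg 6: (5.065,-43.649) -> (8.004,-39.604), length = 5
Total = 67

Answer: 67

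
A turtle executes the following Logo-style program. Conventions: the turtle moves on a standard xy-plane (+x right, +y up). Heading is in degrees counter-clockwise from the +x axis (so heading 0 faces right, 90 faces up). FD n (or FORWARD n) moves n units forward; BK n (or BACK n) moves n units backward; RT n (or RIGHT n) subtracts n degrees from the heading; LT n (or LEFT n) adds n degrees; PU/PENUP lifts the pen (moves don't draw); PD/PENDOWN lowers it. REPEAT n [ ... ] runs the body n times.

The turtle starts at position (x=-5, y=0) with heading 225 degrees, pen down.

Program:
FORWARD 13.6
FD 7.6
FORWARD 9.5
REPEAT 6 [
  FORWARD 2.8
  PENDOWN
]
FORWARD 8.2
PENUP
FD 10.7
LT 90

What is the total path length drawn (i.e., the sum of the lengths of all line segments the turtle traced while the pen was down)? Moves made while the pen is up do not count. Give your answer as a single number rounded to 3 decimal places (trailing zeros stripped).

Executing turtle program step by step:
Start: pos=(-5,0), heading=225, pen down
FD 13.6: (-5,0) -> (-14.617,-9.617) [heading=225, draw]
FD 7.6: (-14.617,-9.617) -> (-19.991,-14.991) [heading=225, draw]
FD 9.5: (-19.991,-14.991) -> (-26.708,-21.708) [heading=225, draw]
REPEAT 6 [
  -- iteration 1/6 --
  FD 2.8: (-26.708,-21.708) -> (-28.688,-23.688) [heading=225, draw]
  PD: pen down
  -- iteration 2/6 --
  FD 2.8: (-28.688,-23.688) -> (-30.668,-25.668) [heading=225, draw]
  PD: pen down
  -- iteration 3/6 --
  FD 2.8: (-30.668,-25.668) -> (-32.648,-27.648) [heading=225, draw]
  PD: pen down
  -- iteration 4/6 --
  FD 2.8: (-32.648,-27.648) -> (-34.628,-29.628) [heading=225, draw]
  PD: pen down
  -- iteration 5/6 --
  FD 2.8: (-34.628,-29.628) -> (-36.608,-31.608) [heading=225, draw]
  PD: pen down
  -- iteration 6/6 --
  FD 2.8: (-36.608,-31.608) -> (-38.588,-33.588) [heading=225, draw]
  PD: pen down
]
FD 8.2: (-38.588,-33.588) -> (-44.386,-39.386) [heading=225, draw]
PU: pen up
FD 10.7: (-44.386,-39.386) -> (-51.952,-46.952) [heading=225, move]
LT 90: heading 225 -> 315
Final: pos=(-51.952,-46.952), heading=315, 10 segment(s) drawn

Segment lengths:
  seg 1: (-5,0) -> (-14.617,-9.617), length = 13.6
  seg 2: (-14.617,-9.617) -> (-19.991,-14.991), length = 7.6
  seg 3: (-19.991,-14.991) -> (-26.708,-21.708), length = 9.5
  seg 4: (-26.708,-21.708) -> (-28.688,-23.688), length = 2.8
  seg 5: (-28.688,-23.688) -> (-30.668,-25.668), length = 2.8
  seg 6: (-30.668,-25.668) -> (-32.648,-27.648), length = 2.8
  seg 7: (-32.648,-27.648) -> (-34.628,-29.628), length = 2.8
  seg 8: (-34.628,-29.628) -> (-36.608,-31.608), length = 2.8
  seg 9: (-36.608,-31.608) -> (-38.588,-33.588), length = 2.8
  seg 10: (-38.588,-33.588) -> (-44.386,-39.386), length = 8.2
Total = 55.7

Answer: 55.7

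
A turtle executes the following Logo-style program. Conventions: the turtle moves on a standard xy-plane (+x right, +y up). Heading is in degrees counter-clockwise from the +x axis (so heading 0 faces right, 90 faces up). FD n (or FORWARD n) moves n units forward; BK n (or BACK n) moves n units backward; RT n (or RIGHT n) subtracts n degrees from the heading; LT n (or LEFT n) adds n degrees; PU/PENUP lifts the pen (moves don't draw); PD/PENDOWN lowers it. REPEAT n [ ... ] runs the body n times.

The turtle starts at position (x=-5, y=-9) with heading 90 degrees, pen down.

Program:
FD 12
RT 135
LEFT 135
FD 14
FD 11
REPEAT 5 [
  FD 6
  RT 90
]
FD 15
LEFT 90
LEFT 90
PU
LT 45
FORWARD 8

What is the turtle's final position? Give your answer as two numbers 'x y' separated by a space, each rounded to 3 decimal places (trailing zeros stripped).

Executing turtle program step by step:
Start: pos=(-5,-9), heading=90, pen down
FD 12: (-5,-9) -> (-5,3) [heading=90, draw]
RT 135: heading 90 -> 315
LT 135: heading 315 -> 90
FD 14: (-5,3) -> (-5,17) [heading=90, draw]
FD 11: (-5,17) -> (-5,28) [heading=90, draw]
REPEAT 5 [
  -- iteration 1/5 --
  FD 6: (-5,28) -> (-5,34) [heading=90, draw]
  RT 90: heading 90 -> 0
  -- iteration 2/5 --
  FD 6: (-5,34) -> (1,34) [heading=0, draw]
  RT 90: heading 0 -> 270
  -- iteration 3/5 --
  FD 6: (1,34) -> (1,28) [heading=270, draw]
  RT 90: heading 270 -> 180
  -- iteration 4/5 --
  FD 6: (1,28) -> (-5,28) [heading=180, draw]
  RT 90: heading 180 -> 90
  -- iteration 5/5 --
  FD 6: (-5,28) -> (-5,34) [heading=90, draw]
  RT 90: heading 90 -> 0
]
FD 15: (-5,34) -> (10,34) [heading=0, draw]
LT 90: heading 0 -> 90
LT 90: heading 90 -> 180
PU: pen up
LT 45: heading 180 -> 225
FD 8: (10,34) -> (4.343,28.343) [heading=225, move]
Final: pos=(4.343,28.343), heading=225, 9 segment(s) drawn

Answer: 4.343 28.343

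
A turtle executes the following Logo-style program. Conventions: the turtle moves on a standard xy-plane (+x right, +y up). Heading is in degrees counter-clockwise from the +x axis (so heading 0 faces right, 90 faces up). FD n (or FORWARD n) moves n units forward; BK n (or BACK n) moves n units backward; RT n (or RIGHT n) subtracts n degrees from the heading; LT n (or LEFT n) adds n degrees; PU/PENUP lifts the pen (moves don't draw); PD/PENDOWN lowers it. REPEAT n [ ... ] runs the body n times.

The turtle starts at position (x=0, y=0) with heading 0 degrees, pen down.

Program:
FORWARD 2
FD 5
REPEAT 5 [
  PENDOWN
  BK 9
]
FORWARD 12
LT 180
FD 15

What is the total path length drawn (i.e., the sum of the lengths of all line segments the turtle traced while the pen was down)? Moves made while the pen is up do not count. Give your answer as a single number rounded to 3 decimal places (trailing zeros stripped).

Answer: 79

Derivation:
Executing turtle program step by step:
Start: pos=(0,0), heading=0, pen down
FD 2: (0,0) -> (2,0) [heading=0, draw]
FD 5: (2,0) -> (7,0) [heading=0, draw]
REPEAT 5 [
  -- iteration 1/5 --
  PD: pen down
  BK 9: (7,0) -> (-2,0) [heading=0, draw]
  -- iteration 2/5 --
  PD: pen down
  BK 9: (-2,0) -> (-11,0) [heading=0, draw]
  -- iteration 3/5 --
  PD: pen down
  BK 9: (-11,0) -> (-20,0) [heading=0, draw]
  -- iteration 4/5 --
  PD: pen down
  BK 9: (-20,0) -> (-29,0) [heading=0, draw]
  -- iteration 5/5 --
  PD: pen down
  BK 9: (-29,0) -> (-38,0) [heading=0, draw]
]
FD 12: (-38,0) -> (-26,0) [heading=0, draw]
LT 180: heading 0 -> 180
FD 15: (-26,0) -> (-41,0) [heading=180, draw]
Final: pos=(-41,0), heading=180, 9 segment(s) drawn

Segment lengths:
  seg 1: (0,0) -> (2,0), length = 2
  seg 2: (2,0) -> (7,0), length = 5
  seg 3: (7,0) -> (-2,0), length = 9
  seg 4: (-2,0) -> (-11,0), length = 9
  seg 5: (-11,0) -> (-20,0), length = 9
  seg 6: (-20,0) -> (-29,0), length = 9
  seg 7: (-29,0) -> (-38,0), length = 9
  seg 8: (-38,0) -> (-26,0), length = 12
  seg 9: (-26,0) -> (-41,0), length = 15
Total = 79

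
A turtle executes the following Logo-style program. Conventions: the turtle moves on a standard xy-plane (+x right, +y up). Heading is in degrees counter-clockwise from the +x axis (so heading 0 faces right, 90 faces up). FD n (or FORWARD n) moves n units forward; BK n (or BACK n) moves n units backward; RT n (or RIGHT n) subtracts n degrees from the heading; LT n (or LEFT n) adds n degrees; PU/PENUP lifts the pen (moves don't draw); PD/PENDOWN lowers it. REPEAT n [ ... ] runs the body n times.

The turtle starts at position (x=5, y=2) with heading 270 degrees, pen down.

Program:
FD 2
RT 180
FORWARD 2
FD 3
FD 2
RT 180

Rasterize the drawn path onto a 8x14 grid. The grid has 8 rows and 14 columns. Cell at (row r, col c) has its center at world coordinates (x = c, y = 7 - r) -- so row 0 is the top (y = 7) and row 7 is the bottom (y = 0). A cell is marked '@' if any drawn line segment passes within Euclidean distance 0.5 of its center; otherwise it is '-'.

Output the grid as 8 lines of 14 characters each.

Segment 0: (5,2) -> (5,0)
Segment 1: (5,0) -> (5,2)
Segment 2: (5,2) -> (5,5)
Segment 3: (5,5) -> (5,7)

Answer: -----@--------
-----@--------
-----@--------
-----@--------
-----@--------
-----@--------
-----@--------
-----@--------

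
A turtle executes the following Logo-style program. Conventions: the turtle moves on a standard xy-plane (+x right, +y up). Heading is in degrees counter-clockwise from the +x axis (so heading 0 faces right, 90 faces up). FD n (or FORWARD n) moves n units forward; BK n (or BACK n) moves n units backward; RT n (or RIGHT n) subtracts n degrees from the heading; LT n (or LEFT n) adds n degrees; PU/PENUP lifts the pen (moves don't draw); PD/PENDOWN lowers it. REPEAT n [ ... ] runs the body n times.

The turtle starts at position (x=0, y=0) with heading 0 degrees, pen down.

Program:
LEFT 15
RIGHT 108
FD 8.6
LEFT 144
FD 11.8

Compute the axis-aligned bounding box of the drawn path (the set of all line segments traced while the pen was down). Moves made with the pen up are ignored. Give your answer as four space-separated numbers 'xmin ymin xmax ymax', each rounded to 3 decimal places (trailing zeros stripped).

Answer: -0.45 -8.588 6.976 0.582

Derivation:
Executing turtle program step by step:
Start: pos=(0,0), heading=0, pen down
LT 15: heading 0 -> 15
RT 108: heading 15 -> 267
FD 8.6: (0,0) -> (-0.45,-8.588) [heading=267, draw]
LT 144: heading 267 -> 51
FD 11.8: (-0.45,-8.588) -> (6.976,0.582) [heading=51, draw]
Final: pos=(6.976,0.582), heading=51, 2 segment(s) drawn

Segment endpoints: x in {-0.45, 0, 6.976}, y in {-8.588, 0, 0.582}
xmin=-0.45, ymin=-8.588, xmax=6.976, ymax=0.582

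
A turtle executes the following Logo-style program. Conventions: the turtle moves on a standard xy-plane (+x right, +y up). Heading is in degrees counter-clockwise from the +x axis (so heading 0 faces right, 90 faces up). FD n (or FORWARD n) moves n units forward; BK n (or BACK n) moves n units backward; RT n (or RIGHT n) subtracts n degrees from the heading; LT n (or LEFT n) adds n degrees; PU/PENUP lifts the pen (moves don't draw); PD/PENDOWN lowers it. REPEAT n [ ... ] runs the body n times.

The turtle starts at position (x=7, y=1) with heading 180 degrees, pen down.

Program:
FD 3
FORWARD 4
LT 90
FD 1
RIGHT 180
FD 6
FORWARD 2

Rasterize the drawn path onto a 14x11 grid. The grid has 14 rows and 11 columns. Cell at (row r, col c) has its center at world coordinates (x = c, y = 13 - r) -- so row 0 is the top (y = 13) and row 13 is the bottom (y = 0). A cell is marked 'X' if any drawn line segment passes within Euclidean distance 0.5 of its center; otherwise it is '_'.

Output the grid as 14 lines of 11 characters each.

Answer: ___________
___________
___________
___________
___________
X__________
X__________
X__________
X__________
X__________
X__________
X__________
XXXXXXXX___
X__________

Derivation:
Segment 0: (7,1) -> (4,1)
Segment 1: (4,1) -> (0,1)
Segment 2: (0,1) -> (-0,0)
Segment 3: (-0,0) -> (0,6)
Segment 4: (0,6) -> (0,8)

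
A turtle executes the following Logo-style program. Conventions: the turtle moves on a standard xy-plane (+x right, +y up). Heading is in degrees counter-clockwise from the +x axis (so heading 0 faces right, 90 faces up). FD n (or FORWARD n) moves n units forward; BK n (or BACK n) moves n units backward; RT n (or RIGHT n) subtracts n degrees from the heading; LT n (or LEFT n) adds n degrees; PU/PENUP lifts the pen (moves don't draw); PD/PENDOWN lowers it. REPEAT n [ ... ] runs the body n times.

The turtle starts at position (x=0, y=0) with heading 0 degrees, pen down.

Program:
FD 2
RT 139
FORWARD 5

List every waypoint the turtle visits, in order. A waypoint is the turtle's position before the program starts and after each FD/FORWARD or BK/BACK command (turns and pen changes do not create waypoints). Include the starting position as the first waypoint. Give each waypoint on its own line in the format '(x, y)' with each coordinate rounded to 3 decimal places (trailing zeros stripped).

Answer: (0, 0)
(2, 0)
(-1.774, -3.28)

Derivation:
Executing turtle program step by step:
Start: pos=(0,0), heading=0, pen down
FD 2: (0,0) -> (2,0) [heading=0, draw]
RT 139: heading 0 -> 221
FD 5: (2,0) -> (-1.774,-3.28) [heading=221, draw]
Final: pos=(-1.774,-3.28), heading=221, 2 segment(s) drawn
Waypoints (3 total):
(0, 0)
(2, 0)
(-1.774, -3.28)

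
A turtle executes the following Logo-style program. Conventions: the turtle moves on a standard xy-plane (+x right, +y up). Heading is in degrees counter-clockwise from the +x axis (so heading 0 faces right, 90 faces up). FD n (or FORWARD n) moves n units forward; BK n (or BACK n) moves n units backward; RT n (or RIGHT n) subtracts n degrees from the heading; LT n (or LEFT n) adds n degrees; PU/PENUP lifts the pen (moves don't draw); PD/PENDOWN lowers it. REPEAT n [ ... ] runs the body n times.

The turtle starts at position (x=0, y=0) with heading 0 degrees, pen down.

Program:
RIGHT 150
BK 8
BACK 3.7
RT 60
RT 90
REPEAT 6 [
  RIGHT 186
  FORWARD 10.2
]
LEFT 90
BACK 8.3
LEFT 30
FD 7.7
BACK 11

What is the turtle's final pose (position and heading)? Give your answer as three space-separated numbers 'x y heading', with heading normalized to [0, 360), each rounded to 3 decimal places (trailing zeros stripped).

Executing turtle program step by step:
Start: pos=(0,0), heading=0, pen down
RT 150: heading 0 -> 210
BK 8: (0,0) -> (6.928,4) [heading=210, draw]
BK 3.7: (6.928,4) -> (10.132,5.85) [heading=210, draw]
RT 60: heading 210 -> 150
RT 90: heading 150 -> 60
REPEAT 6 [
  -- iteration 1/6 --
  RT 186: heading 60 -> 234
  FD 10.2: (10.132,5.85) -> (4.137,-2.402) [heading=234, draw]
  -- iteration 2/6 --
  RT 186: heading 234 -> 48
  FD 10.2: (4.137,-2.402) -> (10.962,5.178) [heading=48, draw]
  -- iteration 3/6 --
  RT 186: heading 48 -> 222
  FD 10.2: (10.962,5.178) -> (3.382,-1.647) [heading=222, draw]
  -- iteration 4/6 --
  RT 186: heading 222 -> 36
  FD 10.2: (3.382,-1.647) -> (11.634,4.348) [heading=36, draw]
  -- iteration 5/6 --
  RT 186: heading 36 -> 210
  FD 10.2: (11.634,4.348) -> (2.801,-0.752) [heading=210, draw]
  -- iteration 6/6 --
  RT 186: heading 210 -> 24
  FD 10.2: (2.801,-0.752) -> (12.119,3.397) [heading=24, draw]
]
LT 90: heading 24 -> 114
BK 8.3: (12.119,3.397) -> (15.495,-4.185) [heading=114, draw]
LT 30: heading 114 -> 144
FD 7.7: (15.495,-4.185) -> (9.265,0.341) [heading=144, draw]
BK 11: (9.265,0.341) -> (18.164,-6.125) [heading=144, draw]
Final: pos=(18.164,-6.125), heading=144, 11 segment(s) drawn

Answer: 18.164 -6.125 144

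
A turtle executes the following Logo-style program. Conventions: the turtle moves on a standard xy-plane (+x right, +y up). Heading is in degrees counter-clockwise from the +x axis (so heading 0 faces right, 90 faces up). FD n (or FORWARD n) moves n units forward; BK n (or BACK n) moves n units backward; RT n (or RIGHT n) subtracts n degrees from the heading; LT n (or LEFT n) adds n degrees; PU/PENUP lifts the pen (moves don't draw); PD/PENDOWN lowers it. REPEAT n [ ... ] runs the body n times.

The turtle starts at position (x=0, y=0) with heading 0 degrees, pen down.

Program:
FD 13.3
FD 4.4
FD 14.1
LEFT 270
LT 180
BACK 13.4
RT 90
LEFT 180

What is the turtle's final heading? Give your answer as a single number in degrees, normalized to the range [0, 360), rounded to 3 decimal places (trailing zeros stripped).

Executing turtle program step by step:
Start: pos=(0,0), heading=0, pen down
FD 13.3: (0,0) -> (13.3,0) [heading=0, draw]
FD 4.4: (13.3,0) -> (17.7,0) [heading=0, draw]
FD 14.1: (17.7,0) -> (31.8,0) [heading=0, draw]
LT 270: heading 0 -> 270
LT 180: heading 270 -> 90
BK 13.4: (31.8,0) -> (31.8,-13.4) [heading=90, draw]
RT 90: heading 90 -> 0
LT 180: heading 0 -> 180
Final: pos=(31.8,-13.4), heading=180, 4 segment(s) drawn

Answer: 180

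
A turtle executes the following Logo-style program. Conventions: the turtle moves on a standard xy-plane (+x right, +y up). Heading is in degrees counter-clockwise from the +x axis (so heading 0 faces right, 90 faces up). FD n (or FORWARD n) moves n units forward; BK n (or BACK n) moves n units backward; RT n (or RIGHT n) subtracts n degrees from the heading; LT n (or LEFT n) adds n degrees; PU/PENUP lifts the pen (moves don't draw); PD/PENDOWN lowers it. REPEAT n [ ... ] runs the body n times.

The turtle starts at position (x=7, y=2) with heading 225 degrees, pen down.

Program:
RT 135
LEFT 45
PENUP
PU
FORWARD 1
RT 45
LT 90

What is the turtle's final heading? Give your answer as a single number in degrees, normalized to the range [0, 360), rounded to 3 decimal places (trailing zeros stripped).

Answer: 180

Derivation:
Executing turtle program step by step:
Start: pos=(7,2), heading=225, pen down
RT 135: heading 225 -> 90
LT 45: heading 90 -> 135
PU: pen up
PU: pen up
FD 1: (7,2) -> (6.293,2.707) [heading=135, move]
RT 45: heading 135 -> 90
LT 90: heading 90 -> 180
Final: pos=(6.293,2.707), heading=180, 0 segment(s) drawn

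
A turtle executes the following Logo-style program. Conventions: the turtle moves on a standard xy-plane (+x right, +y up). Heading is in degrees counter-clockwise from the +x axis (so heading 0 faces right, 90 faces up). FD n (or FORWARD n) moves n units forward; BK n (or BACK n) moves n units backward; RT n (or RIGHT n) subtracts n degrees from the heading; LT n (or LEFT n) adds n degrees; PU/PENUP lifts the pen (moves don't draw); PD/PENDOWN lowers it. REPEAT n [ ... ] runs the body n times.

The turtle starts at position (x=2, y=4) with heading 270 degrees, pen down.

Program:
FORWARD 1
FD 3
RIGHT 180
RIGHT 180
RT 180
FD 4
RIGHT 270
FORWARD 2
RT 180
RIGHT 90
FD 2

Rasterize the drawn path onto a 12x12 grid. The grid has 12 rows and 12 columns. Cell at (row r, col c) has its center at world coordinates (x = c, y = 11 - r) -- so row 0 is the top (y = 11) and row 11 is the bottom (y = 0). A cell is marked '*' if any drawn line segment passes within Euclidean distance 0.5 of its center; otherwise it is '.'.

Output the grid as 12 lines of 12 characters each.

Segment 0: (2,4) -> (2,3)
Segment 1: (2,3) -> (2,0)
Segment 2: (2,0) -> (2,4)
Segment 3: (2,4) -> (-0,4)
Segment 4: (-0,4) -> (-0,2)

Answer: ............
............
............
............
............
............
............
***.........
*.*.........
*.*.........
..*.........
..*.........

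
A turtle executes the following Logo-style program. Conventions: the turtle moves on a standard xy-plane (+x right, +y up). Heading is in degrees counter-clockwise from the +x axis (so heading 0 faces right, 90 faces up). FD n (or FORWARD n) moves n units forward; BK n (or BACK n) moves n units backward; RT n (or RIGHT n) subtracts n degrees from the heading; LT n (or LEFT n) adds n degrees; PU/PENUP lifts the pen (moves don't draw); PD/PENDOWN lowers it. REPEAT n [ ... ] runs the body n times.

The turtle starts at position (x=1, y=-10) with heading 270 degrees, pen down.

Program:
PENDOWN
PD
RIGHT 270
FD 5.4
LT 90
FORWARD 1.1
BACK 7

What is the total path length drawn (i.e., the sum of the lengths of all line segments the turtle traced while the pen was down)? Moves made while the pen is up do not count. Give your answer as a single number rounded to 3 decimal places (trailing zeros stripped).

Answer: 13.5

Derivation:
Executing turtle program step by step:
Start: pos=(1,-10), heading=270, pen down
PD: pen down
PD: pen down
RT 270: heading 270 -> 0
FD 5.4: (1,-10) -> (6.4,-10) [heading=0, draw]
LT 90: heading 0 -> 90
FD 1.1: (6.4,-10) -> (6.4,-8.9) [heading=90, draw]
BK 7: (6.4,-8.9) -> (6.4,-15.9) [heading=90, draw]
Final: pos=(6.4,-15.9), heading=90, 3 segment(s) drawn

Segment lengths:
  seg 1: (1,-10) -> (6.4,-10), length = 5.4
  seg 2: (6.4,-10) -> (6.4,-8.9), length = 1.1
  seg 3: (6.4,-8.9) -> (6.4,-15.9), length = 7
Total = 13.5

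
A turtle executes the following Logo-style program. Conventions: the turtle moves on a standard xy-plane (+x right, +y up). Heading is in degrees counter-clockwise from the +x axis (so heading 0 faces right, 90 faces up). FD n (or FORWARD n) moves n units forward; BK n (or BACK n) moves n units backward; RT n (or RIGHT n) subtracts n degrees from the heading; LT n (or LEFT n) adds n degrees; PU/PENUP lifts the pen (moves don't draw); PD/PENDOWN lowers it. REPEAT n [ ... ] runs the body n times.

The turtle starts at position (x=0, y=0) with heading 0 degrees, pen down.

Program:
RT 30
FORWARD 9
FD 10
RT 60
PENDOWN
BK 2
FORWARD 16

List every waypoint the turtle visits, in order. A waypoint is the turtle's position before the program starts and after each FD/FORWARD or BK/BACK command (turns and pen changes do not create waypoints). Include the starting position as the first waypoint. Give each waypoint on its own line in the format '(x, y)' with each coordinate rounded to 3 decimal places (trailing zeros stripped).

Executing turtle program step by step:
Start: pos=(0,0), heading=0, pen down
RT 30: heading 0 -> 330
FD 9: (0,0) -> (7.794,-4.5) [heading=330, draw]
FD 10: (7.794,-4.5) -> (16.454,-9.5) [heading=330, draw]
RT 60: heading 330 -> 270
PD: pen down
BK 2: (16.454,-9.5) -> (16.454,-7.5) [heading=270, draw]
FD 16: (16.454,-7.5) -> (16.454,-23.5) [heading=270, draw]
Final: pos=(16.454,-23.5), heading=270, 4 segment(s) drawn
Waypoints (5 total):
(0, 0)
(7.794, -4.5)
(16.454, -9.5)
(16.454, -7.5)
(16.454, -23.5)

Answer: (0, 0)
(7.794, -4.5)
(16.454, -9.5)
(16.454, -7.5)
(16.454, -23.5)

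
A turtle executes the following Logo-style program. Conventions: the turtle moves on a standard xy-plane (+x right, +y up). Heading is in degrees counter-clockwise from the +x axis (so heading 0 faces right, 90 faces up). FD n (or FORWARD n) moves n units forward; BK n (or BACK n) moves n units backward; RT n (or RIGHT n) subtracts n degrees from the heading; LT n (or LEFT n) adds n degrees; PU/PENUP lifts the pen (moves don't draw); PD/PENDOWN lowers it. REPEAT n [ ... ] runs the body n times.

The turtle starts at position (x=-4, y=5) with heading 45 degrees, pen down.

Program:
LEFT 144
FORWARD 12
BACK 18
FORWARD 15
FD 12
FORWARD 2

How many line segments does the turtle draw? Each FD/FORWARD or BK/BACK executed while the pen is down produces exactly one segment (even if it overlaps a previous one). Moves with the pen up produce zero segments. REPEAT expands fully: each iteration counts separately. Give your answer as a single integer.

Executing turtle program step by step:
Start: pos=(-4,5), heading=45, pen down
LT 144: heading 45 -> 189
FD 12: (-4,5) -> (-15.852,3.123) [heading=189, draw]
BK 18: (-15.852,3.123) -> (1.926,5.939) [heading=189, draw]
FD 15: (1.926,5.939) -> (-12.889,3.592) [heading=189, draw]
FD 12: (-12.889,3.592) -> (-24.741,1.715) [heading=189, draw]
FD 2: (-24.741,1.715) -> (-26.717,1.402) [heading=189, draw]
Final: pos=(-26.717,1.402), heading=189, 5 segment(s) drawn
Segments drawn: 5

Answer: 5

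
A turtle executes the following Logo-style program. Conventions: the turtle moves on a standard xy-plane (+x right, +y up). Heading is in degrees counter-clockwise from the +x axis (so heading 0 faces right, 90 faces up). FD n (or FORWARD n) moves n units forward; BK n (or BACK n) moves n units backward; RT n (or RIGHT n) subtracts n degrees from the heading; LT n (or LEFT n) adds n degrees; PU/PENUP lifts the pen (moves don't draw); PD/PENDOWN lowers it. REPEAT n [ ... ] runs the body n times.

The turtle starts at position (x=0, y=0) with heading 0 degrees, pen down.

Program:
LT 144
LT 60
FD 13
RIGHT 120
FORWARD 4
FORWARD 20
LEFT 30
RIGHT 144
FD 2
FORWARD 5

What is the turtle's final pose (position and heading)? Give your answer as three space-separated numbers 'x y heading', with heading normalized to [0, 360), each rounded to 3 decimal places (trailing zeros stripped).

Answer: -3.305 15.081 330

Derivation:
Executing turtle program step by step:
Start: pos=(0,0), heading=0, pen down
LT 144: heading 0 -> 144
LT 60: heading 144 -> 204
FD 13: (0,0) -> (-11.876,-5.288) [heading=204, draw]
RT 120: heading 204 -> 84
FD 4: (-11.876,-5.288) -> (-11.458,-1.309) [heading=84, draw]
FD 20: (-11.458,-1.309) -> (-9.367,18.581) [heading=84, draw]
LT 30: heading 84 -> 114
RT 144: heading 114 -> 330
FD 2: (-9.367,18.581) -> (-7.635,17.581) [heading=330, draw]
FD 5: (-7.635,17.581) -> (-3.305,15.081) [heading=330, draw]
Final: pos=(-3.305,15.081), heading=330, 5 segment(s) drawn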